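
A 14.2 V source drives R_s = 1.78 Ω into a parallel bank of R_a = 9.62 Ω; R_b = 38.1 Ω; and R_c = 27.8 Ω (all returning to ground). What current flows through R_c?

Combine the parallel branches: R_p = (1/9.62 + 1/38.1 + 1/27.8)⁻¹ = 6.018 Ω.
V_A = 14.2 × 6.018/7.798 = 10.96 V.
Branch current I = V_A/R_c = 10.96/27.8 = 0.3942 A.

I ≈ 0.394 A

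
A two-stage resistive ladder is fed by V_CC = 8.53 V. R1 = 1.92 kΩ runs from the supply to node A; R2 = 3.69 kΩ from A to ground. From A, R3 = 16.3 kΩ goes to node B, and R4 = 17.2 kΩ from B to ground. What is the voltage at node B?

Node A sees R2 in parallel with the series input of stage 2, R3 + R4 = 33.50 kΩ.
R2 ‖ (R3+R4) = 3.324 kΩ.
V_A = 8.53 × 3.324/(1.92 + 3.324) = 5.407 V.
Then the unloaded second divider: V_B = V_A × R4/(R3+R4) = 5.407 × 0.5134 = 2.776 V.

V_B ≈ 2.78 V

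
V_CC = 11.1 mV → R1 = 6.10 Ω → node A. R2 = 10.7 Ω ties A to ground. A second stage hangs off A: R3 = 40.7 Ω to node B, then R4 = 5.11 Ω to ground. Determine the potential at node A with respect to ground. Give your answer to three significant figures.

V_A ≈ 6.52 mV

The second stage (R3 + R4 = 45.81 Ω) loads node A in parallel with R2.
R2 ‖ (R3+R4) = 8.674 Ω.
V_A = 11.1 × 8.674/(6.10 + 8.674) = 6.517 mV.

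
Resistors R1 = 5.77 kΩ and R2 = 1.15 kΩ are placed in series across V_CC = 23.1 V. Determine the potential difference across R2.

Series total: ΣR = 5.77 + 1.15 = 6.920 kΩ.
V = V_CC · R/ΣR = 23.1 × 0.1662 = 3.839 V.

V ≈ 3.84 V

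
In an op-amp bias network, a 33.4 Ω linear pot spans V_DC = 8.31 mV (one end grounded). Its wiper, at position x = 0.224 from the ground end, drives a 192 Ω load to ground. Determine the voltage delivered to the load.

The pot divides into 25.92 Ω above the wiper and 7.482 Ω below.
R_L loads the lower segment: effective lower R = 7.201 Ω.
Then V_out = V_DC · 7.201/(25.92 + 7.201) = 1.807 mV.

V_out ≈ 1.81 mV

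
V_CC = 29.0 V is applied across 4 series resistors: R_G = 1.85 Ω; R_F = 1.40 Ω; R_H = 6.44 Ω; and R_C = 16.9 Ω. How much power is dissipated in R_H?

P ≈ 7.66 W

ΣR = 26.59 Ω → I = 29.0/26.59 = 1.091 A.
V(R_H) = I·R = 7.024 V; P = V·I = 7.024 × 1.091 = 7.660 W.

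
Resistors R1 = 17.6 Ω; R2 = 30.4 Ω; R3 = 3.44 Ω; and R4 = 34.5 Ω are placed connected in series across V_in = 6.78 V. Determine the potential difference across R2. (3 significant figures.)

Total series resistance ΣR = 17.6 + 30.4 + 3.44 + 34.5 = 85.94 Ω.
V = V_in · R/ΣR = 6.78 × 0.3537 = 2.398 V.

V ≈ 2.40 V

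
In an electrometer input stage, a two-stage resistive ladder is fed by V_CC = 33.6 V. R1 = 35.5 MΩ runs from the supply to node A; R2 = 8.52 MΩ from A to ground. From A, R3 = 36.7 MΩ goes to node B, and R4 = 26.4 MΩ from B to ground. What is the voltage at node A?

V_A ≈ 5.86 V

Looking into the second stage from A: R3 + R4 = 63.10 MΩ appears in parallel with R2.
Effective lower resistance at A: R2 ‖ 63.10 = 7.506 MΩ.
So V_A = 33.6 × 0.1745 = 5.865 V.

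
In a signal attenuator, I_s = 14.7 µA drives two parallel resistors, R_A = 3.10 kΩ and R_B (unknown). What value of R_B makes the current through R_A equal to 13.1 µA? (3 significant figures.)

The fraction through R_A equals R_B/(R_A+R_B).
13.1/14.7 = R_B/(R_A + R_B) → R_B = R_A · (0.8912)/(1 − 0.8912) = 3.10 × 8.188 = 25.38 kΩ.

R_B ≈ 25.4 kΩ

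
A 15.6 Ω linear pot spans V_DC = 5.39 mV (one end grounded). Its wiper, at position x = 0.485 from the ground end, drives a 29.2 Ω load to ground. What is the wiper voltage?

V_out ≈ 2.31 mV

Lower segment x·R_p = 7.566 Ω; upper segment (1−x)·R_p = 8.034 Ω.
R_L loads the lower segment: effective lower R = 6.009 Ω.
V_out = 5.39 × 6.009/(8.034 + 6.009) = 2.306 mV.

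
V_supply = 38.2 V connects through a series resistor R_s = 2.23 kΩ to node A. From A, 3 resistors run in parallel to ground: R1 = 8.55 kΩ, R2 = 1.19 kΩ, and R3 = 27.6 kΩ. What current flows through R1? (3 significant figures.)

Equivalent of the parallel group: R_p = 1.007 kΩ.
V_A by voltage divider: V_A = 38.2 × 1.007/(2.23 + 1.007) = 11.88 V.
Branch current I = V_A/R1 = 11.88/8.55 = 1.389 mA.

I ≈ 1.39 mA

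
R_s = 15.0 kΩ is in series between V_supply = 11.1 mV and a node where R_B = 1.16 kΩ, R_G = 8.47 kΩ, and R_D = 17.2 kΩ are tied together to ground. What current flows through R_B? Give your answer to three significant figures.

I ≈ 0.577 µA

Combine the parallel branches: R_p = (1/1.16 + 1/8.47 + 1/17.2)⁻¹ = 0.9631 kΩ.
V_A by voltage divider: V_A = 11.1 × 0.9631/(15.0 + 0.9631) = 0.6697 mV.
I(R_B) = V_A / R_B = 0.6697/1.16 = 0.5773 µA.
(Check via current divider: I_total = 0.6954 µA; share G_k/ΣG = 0.8303 → same result.)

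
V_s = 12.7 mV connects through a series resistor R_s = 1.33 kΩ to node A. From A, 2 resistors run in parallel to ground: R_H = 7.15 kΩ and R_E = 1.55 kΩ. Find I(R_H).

Combine the parallel branches: R_p = (1/7.15 + 1/1.55)⁻¹ = 1.274 kΩ.
V_A by voltage divider: V_A = 12.7 × 1.274/(1.33 + 1.274) = 6.213 mV.
I(R_H) = V_A / R_H = 6.213/7.15 = 0.8690 µA.
(Check via current divider: I_total = 4.877 µA; share G_k/ΣG = 0.1782 → same result.)

I ≈ 0.869 µA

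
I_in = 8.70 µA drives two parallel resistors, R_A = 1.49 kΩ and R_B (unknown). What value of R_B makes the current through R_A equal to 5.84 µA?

R_B ≈ 3.04 kΩ

Two-branch current divider: I_A = I_in · R_B/(R_A + R_B).
5.84/8.70 = R_B/(R_A + R_B) → R_B = R_A · (0.6713)/(1 − 0.6713) = 1.49 × 2.042 = 3.043 kΩ.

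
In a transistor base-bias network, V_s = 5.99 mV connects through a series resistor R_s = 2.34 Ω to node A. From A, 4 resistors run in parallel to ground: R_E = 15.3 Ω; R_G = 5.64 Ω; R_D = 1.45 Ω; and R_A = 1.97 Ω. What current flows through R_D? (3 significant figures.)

I ≈ 0.945 mA

Parallel bank: R_p = 1/(1/15.3 + 1/5.64 + 1/1.45 + 1/1.97) = 0.6945 Ω.
V_A by voltage divider: V_A = 5.99 × 0.6945/(2.34 + 0.6945) = 1.371 mV.
Branch current I = V_A/R_D = 1.371/1.45 = 0.9454 mA.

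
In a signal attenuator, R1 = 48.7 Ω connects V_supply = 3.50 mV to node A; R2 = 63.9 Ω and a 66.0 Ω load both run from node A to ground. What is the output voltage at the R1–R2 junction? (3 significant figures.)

The load sits in parallel with R2, giving an effective lower resistance R2' = R2·R_L/(R2+R_L) = 32.47 Ω.
Now apply the divider: V_out = 3.50 × 0.4000 = 1.400 mV.

V_out ≈ 1.40 mV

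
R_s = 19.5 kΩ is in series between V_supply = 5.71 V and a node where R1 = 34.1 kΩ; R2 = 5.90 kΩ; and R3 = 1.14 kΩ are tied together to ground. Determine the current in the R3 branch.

I ≈ 0.228 mA

Equivalent of the parallel group: R_p = 0.9294 kΩ.
V_A = 5.71 × 0.9294/20.43 = 0.2598 V.
I(R3) = V_A / R3 = 0.2598/1.14 = 0.2279 mA.
(Check via current divider: I_total = 0.2795 mA; share G_k/ΣG = 0.8152 → same result.)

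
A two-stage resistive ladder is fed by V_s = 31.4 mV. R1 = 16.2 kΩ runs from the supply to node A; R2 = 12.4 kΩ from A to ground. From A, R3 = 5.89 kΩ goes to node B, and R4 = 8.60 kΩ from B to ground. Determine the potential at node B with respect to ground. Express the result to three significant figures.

V_B ≈ 5.44 mV

Looking into the second stage from A: R3 + R4 = 14.49 kΩ appears in parallel with R2.
R2 ‖ (R3+R4) = 6.682 kΩ.
V_A = 31.4 × 6.682/(16.2 + 6.682) = 9.169 mV.
V_B = V_A × 0.5935 = 5.442 mV.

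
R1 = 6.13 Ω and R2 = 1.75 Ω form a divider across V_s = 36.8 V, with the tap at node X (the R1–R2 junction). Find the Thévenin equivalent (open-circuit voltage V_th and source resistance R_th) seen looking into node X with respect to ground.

Open-circuit (no load on X): V_th = V_s · R2/(R1 + R2) = 36.8 × 1.75/(6.130 + 1.75) = 8.173 V.
With V_s suppressed (replaced by a short), R_th = R1 ‖ R2 = (6.130 × 1.75)/(6.130 + 1.75) = 1.361 Ω.

V_th ≈ 8.17 V, R_th ≈ 1.36 Ω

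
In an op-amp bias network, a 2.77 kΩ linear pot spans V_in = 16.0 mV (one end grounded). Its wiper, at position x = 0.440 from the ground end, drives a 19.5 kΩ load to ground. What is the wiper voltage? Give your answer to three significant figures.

Split the track: R_lower = x·R_p = 1.219 kΩ, R_upper = (1−x)·R_p = 1.551 kΩ.
Lower segment in parallel with the load: 1.219 ‖ 19.5 = 1.147 kΩ.
Loaded-divider output: V_out = 16.0 × 0.4251 = 6.802 mV.

V_out ≈ 6.80 mV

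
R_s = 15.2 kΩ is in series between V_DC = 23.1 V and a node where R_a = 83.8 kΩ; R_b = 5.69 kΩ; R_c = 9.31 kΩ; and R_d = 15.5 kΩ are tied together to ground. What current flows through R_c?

Combine the parallel branches: R_p = (1/83.8 + 1/5.69 + 1/9.31 + 1/15.5)⁻¹ = 2.781 kΩ.
V_A = 23.1 × 2.781/17.98 = 3.573 V.
I(R_c) = V_A / R_c = 3.573/9.31 = 0.3837 mA.

I ≈ 0.384 mA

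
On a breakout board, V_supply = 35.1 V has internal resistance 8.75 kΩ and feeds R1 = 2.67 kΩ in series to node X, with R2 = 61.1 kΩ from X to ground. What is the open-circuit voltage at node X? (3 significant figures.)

R1' = 8.75 + 2.67 = 11.42 kΩ (source resistance + R1).
Open-circuit (no load on X): V_th = V_supply · R2/(R1' + R2) = 35.1 × 61.1/(11.42 + 61.1) = 29.57 V.

V_th ≈ 29.6 V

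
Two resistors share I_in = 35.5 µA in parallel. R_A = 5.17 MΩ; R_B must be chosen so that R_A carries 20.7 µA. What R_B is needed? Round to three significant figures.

Two-branch current divider: I_A = I_in · R_B/(R_A + R_B).
With f = 0.5831, R_B = R_A · f/(1−f) = 5.17 × 1.399 = 7.231 MΩ.

R_B ≈ 7.23 MΩ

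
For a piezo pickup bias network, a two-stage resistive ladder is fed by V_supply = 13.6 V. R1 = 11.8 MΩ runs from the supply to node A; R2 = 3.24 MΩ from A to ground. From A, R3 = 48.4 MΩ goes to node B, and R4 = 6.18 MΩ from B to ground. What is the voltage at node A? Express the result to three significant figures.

V_A ≈ 2.80 V

The second stage (R3 + R4 = 54.58 MΩ) loads node A in parallel with R2.
Effective lower resistance at A: R2 ‖ 54.58 = 3.058 MΩ.
So V_A = 13.6 × 0.2058 = 2.799 V.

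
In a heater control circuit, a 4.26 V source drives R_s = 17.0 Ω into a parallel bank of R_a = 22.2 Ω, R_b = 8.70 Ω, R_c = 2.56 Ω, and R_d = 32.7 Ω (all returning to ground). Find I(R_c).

Combine the parallel branches: R_p = (1/22.2 + 1/8.70 + 1/2.56 + 1/32.7)⁻¹ = 1.721 Ω.
Node voltage V_A = V_in · R_p/(R_s + R_p) = 4.26 × 0.09191 = 0.3915 V.
I(R_c) = V_A / R_c = 0.3915/2.56 = 0.1529 A.

I ≈ 0.153 A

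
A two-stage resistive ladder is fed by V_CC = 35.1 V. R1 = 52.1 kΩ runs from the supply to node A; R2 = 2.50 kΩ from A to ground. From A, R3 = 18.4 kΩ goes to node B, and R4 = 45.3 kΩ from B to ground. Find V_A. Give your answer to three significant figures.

Node A sees R2 in parallel with the series input of stage 2, R3 + R4 = 63.70 kΩ.
Effective lower resistance at A: R2 ‖ 63.70 = 2.406 kΩ.
So V_A = 35.1 × 0.04413 = 1.549 V.

V_A ≈ 1.55 V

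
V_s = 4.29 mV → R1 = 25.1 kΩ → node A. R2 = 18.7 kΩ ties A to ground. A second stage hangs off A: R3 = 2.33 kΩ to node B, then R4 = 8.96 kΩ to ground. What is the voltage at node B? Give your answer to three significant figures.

V_B ≈ 0.746 mV

Node A sees R2 in parallel with the series input of stage 2, R3 + R4 = 11.29 kΩ.
Effective lower resistance at A: R2 ‖ 11.29 = 7.040 kΩ.
V_A = 4.29 × 7.040/(25.1 + 7.040) = 0.9397 mV.
Stage 2 is unloaded, so V_B = V_A · R4/(R3+R4) = 0.9397 × 8.96/11.29 = 0.7457 mV.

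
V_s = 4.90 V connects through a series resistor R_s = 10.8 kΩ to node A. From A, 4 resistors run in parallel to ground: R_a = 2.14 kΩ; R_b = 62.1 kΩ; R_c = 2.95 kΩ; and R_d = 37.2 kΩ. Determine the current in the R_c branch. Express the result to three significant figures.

I ≈ 0.163 mA

Parallel bank: R_p = 1/(1/2.14 + 1/62.1 + 1/2.95 + 1/37.2) = 1.177 kΩ.
V_A by voltage divider: V_A = 4.90 × 1.177/(10.8 + 1.177) = 0.4817 V.
Branch current I = V_A/R_c = 0.4817/2.95 = 0.1633 mA.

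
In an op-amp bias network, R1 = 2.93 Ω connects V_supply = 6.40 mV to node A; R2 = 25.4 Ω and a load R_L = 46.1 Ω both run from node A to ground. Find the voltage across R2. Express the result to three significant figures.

First combine the lower leg with the load: R2 ‖ R_L = 16.38 Ω.
Voltage divider with the loaded lower leg: V_out = 6.40 × 16.38/(2.93 + 16.38) = 6.40 × 0.8482 = 5.429 mV.

V_out ≈ 5.43 mV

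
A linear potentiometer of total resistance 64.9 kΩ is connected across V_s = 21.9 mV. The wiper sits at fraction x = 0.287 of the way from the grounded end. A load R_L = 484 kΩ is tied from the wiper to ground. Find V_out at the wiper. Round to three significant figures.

V_out ≈ 6.12 mV

The pot divides into 46.27 kΩ above the wiper and 18.63 kΩ below.
Lower segment in parallel with the load: 18.63 ‖ 484 = 17.94 kΩ.
V_out = 21.9 × 17.94/(46.27 + 17.94) = 6.117 mV.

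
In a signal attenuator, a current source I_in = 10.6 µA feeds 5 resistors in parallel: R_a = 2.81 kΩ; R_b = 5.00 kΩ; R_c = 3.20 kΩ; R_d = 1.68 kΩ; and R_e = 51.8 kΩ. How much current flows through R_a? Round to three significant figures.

ΣG = 1/2.81 + 1/5.00 + 1/3.20 + 1/1.68 + 1/51.8 = 1.483.
R_a takes the fraction G_k/ΣG = 0.3559/1.483 = 0.2400, so I = 10.6 × 0.2400 = 2.544 µA.

I ≈ 2.54 µA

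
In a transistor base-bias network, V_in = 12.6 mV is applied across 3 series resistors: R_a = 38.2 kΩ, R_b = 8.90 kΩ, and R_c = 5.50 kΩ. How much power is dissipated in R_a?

P ≈ 2.19 nW

The common current is I = 12.6/52.60 = 0.2395 µA.
V(R_a) = I·R = 9.151 mV; P = V·I = 9.151 × 0.2395 = 2.192 nW.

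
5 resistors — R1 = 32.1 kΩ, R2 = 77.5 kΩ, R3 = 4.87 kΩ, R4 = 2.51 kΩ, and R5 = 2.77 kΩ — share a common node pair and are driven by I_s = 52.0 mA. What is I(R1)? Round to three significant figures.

ΣG = 1/32.1 + 1/77.5 + 1/4.87 + 1/2.51 + 1/2.77 = 1.009.
Current divider: I(R1) = I_s · G_k/ΣG = 52.0 × (0.03115/1.009) = 52.0 × 0.03088 = 1.606 mA.

I ≈ 1.61 mA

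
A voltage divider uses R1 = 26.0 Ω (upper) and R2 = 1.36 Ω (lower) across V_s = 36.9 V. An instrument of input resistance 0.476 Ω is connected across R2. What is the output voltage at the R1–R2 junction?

The load sits in parallel with R2, giving an effective lower resistance R2' = R2·R_L/(R2+R_L) = 0.3526 Ω.
Voltage divider with the loaded lower leg: V_out = 36.9 × 0.3526/(26.0 + 0.3526) = 36.9 × 0.01338 = 0.4937 V.

V_out ≈ 0.494 V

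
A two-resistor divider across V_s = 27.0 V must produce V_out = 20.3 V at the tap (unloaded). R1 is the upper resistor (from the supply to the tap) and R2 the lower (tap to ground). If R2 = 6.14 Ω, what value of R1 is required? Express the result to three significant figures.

Required fraction k = V_out/V_s = 0.7519.
R1 = R2·(1/k − 1) = 6.14 × 0.3300 = 2.027 Ω.

R1 ≈ 2.03 Ω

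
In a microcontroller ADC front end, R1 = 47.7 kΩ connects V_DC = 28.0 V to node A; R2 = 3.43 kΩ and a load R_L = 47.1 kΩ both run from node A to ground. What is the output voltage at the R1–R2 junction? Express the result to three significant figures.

R2 ‖ R_L = (3.43 × 47.1)/(3.43 + 47.1) = 3.197 kΩ.
Then V_out = V_DC · R2'/(R1 + R2') = 28.0 × 3.197/50.90 = 1.759 V.

V_out ≈ 1.76 V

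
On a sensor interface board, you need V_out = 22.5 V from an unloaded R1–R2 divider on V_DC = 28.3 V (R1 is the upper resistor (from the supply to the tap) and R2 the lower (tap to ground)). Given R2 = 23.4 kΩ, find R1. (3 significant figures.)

R1 ≈ 6.03 kΩ

Required fraction k = V_out/V_DC = 0.7951.
So R1 = R2 · (V_DC/V_out − 1) = 23.4 × (28.3/22.5 − 1) = 23.4 × 0.2578 = 6.032 kΩ.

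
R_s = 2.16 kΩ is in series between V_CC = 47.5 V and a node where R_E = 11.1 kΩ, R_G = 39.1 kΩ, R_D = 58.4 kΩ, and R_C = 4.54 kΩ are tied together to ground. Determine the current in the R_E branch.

I ≈ 2.43 mA

Equivalent of the parallel group: R_p = 2.832 kΩ.
V_A by voltage divider: V_A = 47.5 × 2.832/(2.16 + 2.832) = 26.95 V.
I(R_E) = V_A / R_E = 26.95/11.1 = 2.428 mA.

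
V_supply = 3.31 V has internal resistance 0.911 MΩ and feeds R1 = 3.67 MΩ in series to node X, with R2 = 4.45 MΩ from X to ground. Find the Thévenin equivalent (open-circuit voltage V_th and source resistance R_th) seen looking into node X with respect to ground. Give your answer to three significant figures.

V_th ≈ 1.63 V, R_th ≈ 2.26 MΩ

R1' = 0.911 + 3.67 = 4.581 MΩ (source resistance + R1).
V_th is the unloaded tap voltage: V_supply · R2/(R1'+R2) = 3.31 × 0.4927 = 1.631 V.
Zeroing V_supply shorts the top of R1' to ground, so R_th = R1' ‖ R2 = 2.257 MΩ.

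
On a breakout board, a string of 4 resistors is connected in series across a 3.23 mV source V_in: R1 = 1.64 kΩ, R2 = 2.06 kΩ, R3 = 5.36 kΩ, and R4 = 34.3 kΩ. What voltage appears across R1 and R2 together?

V ≈ 0.276 mV

ΣR = 1.64 + 2.06 + 5.36 + 34.3 = 43.36 kΩ.
R_{R1..R2} = 1.64 + 2.06 = 3.700 kΩ.
V = V_in · R/ΣR = 3.23 × 0.08533 = 0.2756 mV.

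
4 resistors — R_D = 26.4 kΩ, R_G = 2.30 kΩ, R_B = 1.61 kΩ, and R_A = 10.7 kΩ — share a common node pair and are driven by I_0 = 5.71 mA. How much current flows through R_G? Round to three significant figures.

I ≈ 2.09 mA

ΣG = 1/26.4 + 1/2.30 + 1/1.61 + 1/10.7 = 1.187.
R_G takes the fraction G_k/ΣG = 0.4348/1.187 = 0.3662, so I = 5.71 × 0.3662 = 2.091 mA.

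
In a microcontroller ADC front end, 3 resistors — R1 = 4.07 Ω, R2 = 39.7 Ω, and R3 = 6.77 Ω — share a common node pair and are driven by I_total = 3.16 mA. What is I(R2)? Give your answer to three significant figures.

I ≈ 0.190 mA

Total conductance ΣG = 1/4.07 + 1/39.7 + 1/6.77 = 0.4186 (units of 1/Ω).
Current divider: I(R2) = I_total · G_k/ΣG = 3.16 × (0.02519/0.4186) = 3.16 × 0.06017 = 0.1902 mA.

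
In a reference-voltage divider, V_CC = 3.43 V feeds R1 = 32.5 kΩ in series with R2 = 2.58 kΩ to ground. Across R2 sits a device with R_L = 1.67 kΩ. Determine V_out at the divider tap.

V_out ≈ 0.104 V

R2 ‖ R_L = (2.58 × 1.67)/(2.58 + 1.67) = 1.014 kΩ.
Voltage divider with the loaded lower leg: V_out = 3.43 × 1.014/(32.5 + 1.014) = 3.43 × 0.03025 = 0.1038 V.
(Unloaded it would be 0.252 V; the load pulls it down.)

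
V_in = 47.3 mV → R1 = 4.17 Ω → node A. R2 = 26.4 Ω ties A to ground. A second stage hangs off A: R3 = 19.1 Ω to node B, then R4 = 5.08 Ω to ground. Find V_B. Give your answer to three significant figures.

V_B ≈ 7.47 mV

The second stage (R3 + R4 = 24.18 Ω) loads node A in parallel with R2.
R2 ‖ (R3+R4) = 12.62 Ω.
First divider: V_A = V_in · 12.62/(4.17 + 12.62) = 35.55 mV.
Then the unloaded second divider: V_B = V_A × R4/(R3+R4) = 35.55 × 0.2101 = 7.469 mV.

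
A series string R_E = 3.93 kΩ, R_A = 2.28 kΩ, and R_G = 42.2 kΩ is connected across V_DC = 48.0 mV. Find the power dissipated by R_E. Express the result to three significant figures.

P ≈ 3.86 nW

Series current I = V_DC/ΣR = 48.0/48.41 = 0.9915 µA.
V(R_E) = I·R = 3.897 mV; P = V·I = 3.897 × 0.9915 = 3.864 nW.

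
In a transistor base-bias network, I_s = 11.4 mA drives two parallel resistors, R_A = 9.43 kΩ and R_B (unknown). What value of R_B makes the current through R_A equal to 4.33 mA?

R_B ≈ 5.78 kΩ

The fraction through R_A equals R_B/(R_A+R_B).
4.33/11.4 = R_B/(R_A + R_B) → R_B = R_A · (0.3798)/(1 − 0.3798) = 9.43 × 0.6124 = 5.775 kΩ.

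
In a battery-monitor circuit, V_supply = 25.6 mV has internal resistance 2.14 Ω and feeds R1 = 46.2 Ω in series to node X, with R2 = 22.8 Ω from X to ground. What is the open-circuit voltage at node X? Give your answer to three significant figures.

V_th ≈ 8.20 mV

R1' = 2.14 + 46.2 = 48.34 Ω (source resistance + R1).
Open-circuit (no load on X): V_th = V_supply · R2/(R1' + R2) = 25.6 × 22.8/(48.34 + 22.8) = 8.205 mV.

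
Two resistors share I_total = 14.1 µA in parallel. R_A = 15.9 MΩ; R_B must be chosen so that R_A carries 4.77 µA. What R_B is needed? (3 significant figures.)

R_B ≈ 8.13 MΩ

The fraction through R_A equals R_B/(R_A+R_B).
With f = 0.3383, R_B = R_A · f/(1−f) = 15.9 × 0.5113 = 8.129 MΩ.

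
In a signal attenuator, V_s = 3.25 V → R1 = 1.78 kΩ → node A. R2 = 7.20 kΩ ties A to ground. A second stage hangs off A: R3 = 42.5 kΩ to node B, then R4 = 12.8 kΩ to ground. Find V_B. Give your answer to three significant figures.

V_B ≈ 0.588 V

The second stage (R3 + R4 = 55.30 kΩ) loads node A in parallel with R2.
R2 ‖ (R3+R4) = 6.371 kΩ.
First divider: V_A = V_s · 6.371/(1.78 + 6.371) = 2.540 V.
Then the unloaded second divider: V_B = V_A × R4/(R3+R4) = 2.540 × 0.2315 = 0.5880 V.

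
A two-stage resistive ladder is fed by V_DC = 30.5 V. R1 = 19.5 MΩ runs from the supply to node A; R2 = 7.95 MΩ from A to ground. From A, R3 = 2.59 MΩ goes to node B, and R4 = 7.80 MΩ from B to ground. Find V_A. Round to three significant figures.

The second stage (R3 + R4 = 10.39 MΩ) loads node A in parallel with R2.
Effective lower resistance at A: R2 ‖ 10.39 = 4.504 MΩ.
First divider: V_A = V_DC · 4.504/(19.5 + 4.504) = 5.723 V.

V_A ≈ 5.72 V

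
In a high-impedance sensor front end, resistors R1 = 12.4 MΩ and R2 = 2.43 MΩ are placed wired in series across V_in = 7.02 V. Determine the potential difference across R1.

V ≈ 5.87 V

ΣR = 12.4 + 2.43 = 14.83 MΩ.
By the voltage-divider rule, V = 7.02 × 12.40/14.83 = 5.870 V.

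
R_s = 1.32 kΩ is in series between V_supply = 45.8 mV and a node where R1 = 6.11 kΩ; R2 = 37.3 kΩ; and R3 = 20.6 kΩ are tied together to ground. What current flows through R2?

I ≈ 0.933 µA

Combine the parallel branches: R_p = (1/6.11 + 1/37.3 + 1/20.6)⁻¹ = 4.184 kΩ.
V_A = 45.8 × 4.184/5.504 = 34.82 mV.
Branch current I = V_A/R2 = 34.82/37.3 = 0.9334 µA.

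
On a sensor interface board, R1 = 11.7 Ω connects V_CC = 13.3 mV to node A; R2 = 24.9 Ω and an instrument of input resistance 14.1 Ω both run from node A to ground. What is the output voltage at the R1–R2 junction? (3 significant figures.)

V_out ≈ 5.78 mV

R2 ‖ R_L = (24.9 × 14.1)/(24.9 + 14.1) = 9.002 Ω.
Now apply the divider: V_out = 13.3 × 0.4348 = 5.783 mV.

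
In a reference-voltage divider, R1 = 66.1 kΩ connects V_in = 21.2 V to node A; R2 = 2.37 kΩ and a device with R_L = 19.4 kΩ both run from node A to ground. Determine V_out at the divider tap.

V_out ≈ 0.656 V

R2 ‖ R_L = (2.37 × 19.4)/(2.37 + 19.4) = 2.112 kΩ.
Now apply the divider: V_out = 21.2 × 0.03096 = 0.6564 V.
(Unloaded it would be 0.734 V; the load pulls it down.)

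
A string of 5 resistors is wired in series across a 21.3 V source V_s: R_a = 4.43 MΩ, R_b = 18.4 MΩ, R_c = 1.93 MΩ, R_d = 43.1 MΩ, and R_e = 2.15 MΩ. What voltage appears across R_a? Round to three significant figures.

V ≈ 1.35 V

Series total: ΣR = 4.43 + 18.4 + 1.93 + 43.1 + 2.15 = 70.01 MΩ.
Voltage divider: V = V_s · (4.430 / 70.01) = 21.3 × 0.06328 = 1.348 V.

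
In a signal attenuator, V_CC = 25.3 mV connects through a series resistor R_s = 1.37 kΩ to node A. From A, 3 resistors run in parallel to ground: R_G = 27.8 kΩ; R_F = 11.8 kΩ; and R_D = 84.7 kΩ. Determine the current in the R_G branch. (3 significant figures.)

Parallel bank: R_p = 1/(1/27.8 + 1/11.8 + 1/84.7) = 7.546 kΩ.
V_A by voltage divider: V_A = 25.3 × 7.546/(1.37 + 7.546) = 21.41 mV.
Branch current I = V_A/R_G = 21.41/27.8 = 0.7702 µA.

I ≈ 0.770 µA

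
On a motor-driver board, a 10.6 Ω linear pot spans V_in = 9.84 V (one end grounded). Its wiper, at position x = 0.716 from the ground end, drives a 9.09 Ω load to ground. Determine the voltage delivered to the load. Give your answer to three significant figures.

V_out ≈ 5.70 V

Split the track: R_lower = x·R_p = 7.590 Ω, R_upper = (1−x)·R_p = 3.010 Ω.
R_L loads the lower segment: effective lower R = 4.136 Ω.
Then V_out = V_in · 4.136/(3.010 + 4.136) = 5.695 V.
(Unloaded: V_out = x·V_in = 7.05 V.)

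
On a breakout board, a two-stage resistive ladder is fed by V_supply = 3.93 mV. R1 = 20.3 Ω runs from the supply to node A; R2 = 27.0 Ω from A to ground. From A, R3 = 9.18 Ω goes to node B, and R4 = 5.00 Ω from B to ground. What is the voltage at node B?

Node A sees R2 in parallel with the series input of stage 2, R3 + R4 = 14.18 Ω.
Effective lower resistance at A: R2 ‖ 14.18 = 9.297 Ω.
So V_A = 3.93 × 0.3141 = 1.235 mV.
Then the unloaded second divider: V_B = V_A × R4/(R3+R4) = 1.235 × 0.3526 = 0.4353 mV.

V_B ≈ 0.435 mV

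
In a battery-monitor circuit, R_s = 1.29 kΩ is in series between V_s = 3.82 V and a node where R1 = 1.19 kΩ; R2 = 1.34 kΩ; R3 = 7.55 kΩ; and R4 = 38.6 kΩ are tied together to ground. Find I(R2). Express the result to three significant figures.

I ≈ 0.877 mA

Parallel bank: R_p = 1/(1/1.19 + 1/1.34 + 1/7.55 + 1/38.6) = 0.5731 kΩ.
V_A by voltage divider: V_A = 3.82 × 0.5731/(1.29 + 0.5731) = 1.175 V.
I(R2) = V_A / R2 = 1.175/1.34 = 0.8769 mA.
(Check via current divider: I_total = 2.050 mA; share G_k/ΣG = 0.4277 → same result.)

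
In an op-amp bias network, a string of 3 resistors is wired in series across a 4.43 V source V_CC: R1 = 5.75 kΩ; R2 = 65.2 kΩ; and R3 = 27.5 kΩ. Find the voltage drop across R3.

Series total: ΣR = 5.75 + 65.2 + 27.5 = 98.45 kΩ.
Voltage divider: V = V_CC · (27.50 / 98.45) = 4.43 × 0.2793 = 1.237 V.

V ≈ 1.24 V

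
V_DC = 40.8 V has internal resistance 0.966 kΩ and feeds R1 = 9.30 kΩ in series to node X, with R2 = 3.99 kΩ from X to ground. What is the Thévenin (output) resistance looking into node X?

R_th ≈ 2.87 kΩ

R1' = 0.966 + 9.30 = 10.27 kΩ (source resistance + R1).
Looking into X with the source shorted: R_th = R1'·R2/(R1'+R2) = 10.27 × 3.99/14.26 = 2.873 kΩ.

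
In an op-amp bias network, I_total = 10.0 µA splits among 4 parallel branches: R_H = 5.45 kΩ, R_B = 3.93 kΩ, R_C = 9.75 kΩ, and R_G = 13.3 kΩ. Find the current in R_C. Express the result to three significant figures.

Conductances: ΣG = 1/5.45 + 1/3.93 + 1/9.75 + 1/13.3 = 0.6157 (1/kΩ).
R_C takes the fraction G_k/ΣG = 0.1026/0.6157 = 0.1666, so I = 10.0 × 0.1666 = 1.666 µA.

I ≈ 1.67 µA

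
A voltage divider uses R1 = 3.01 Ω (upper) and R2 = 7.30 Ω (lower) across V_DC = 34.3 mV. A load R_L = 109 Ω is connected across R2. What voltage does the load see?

First combine the lower leg with the load: R2 ‖ R_L = 6.842 Ω.
Then V_out = V_DC · R2'/(R1 + R2') = 34.3 × 6.842/9.852 = 23.82 mV.

V_out ≈ 23.8 mV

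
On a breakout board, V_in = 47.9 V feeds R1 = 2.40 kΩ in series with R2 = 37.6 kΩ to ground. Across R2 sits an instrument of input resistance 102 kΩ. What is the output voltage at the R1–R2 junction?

The load sits in parallel with R2, giving an effective lower resistance R2' = R2·R_L/(R2+R_L) = 27.47 kΩ.
Now apply the divider: V_out = 47.9 × 0.9197 = 44.05 V.

V_out ≈ 44.1 V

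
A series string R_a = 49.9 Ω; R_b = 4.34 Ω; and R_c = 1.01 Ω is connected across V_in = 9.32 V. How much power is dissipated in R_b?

P ≈ 0.123 W

The common current is I = 9.32/55.25 = 0.1687 A.
P = I²R = 0.02846 × 4.34 = 0.1235 W.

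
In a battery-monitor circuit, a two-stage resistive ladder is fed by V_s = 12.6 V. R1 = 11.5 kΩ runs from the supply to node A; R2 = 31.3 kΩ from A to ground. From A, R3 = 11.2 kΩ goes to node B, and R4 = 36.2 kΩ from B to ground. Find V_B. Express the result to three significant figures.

Node A sees R2 in parallel with the series input of stage 2, R3 + R4 = 47.40 kΩ.
R2 ‖ (R3+R4) = 18.85 kΩ.
So V_A = 12.6 × 0.6211 = 7.826 V.
V_B = V_A × 0.7637 = 5.977 V.

V_B ≈ 5.98 V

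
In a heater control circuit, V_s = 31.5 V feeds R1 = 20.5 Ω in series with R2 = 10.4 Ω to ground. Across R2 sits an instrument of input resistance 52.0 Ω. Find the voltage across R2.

V_out ≈ 9.36 V

The load sits in parallel with R2, giving an effective lower resistance R2' = R2·R_L/(R2+R_L) = 8.667 Ω.
Voltage divider with the loaded lower leg: V_out = 31.5 × 8.667/(20.5 + 8.667) = 31.5 × 0.2971 = 9.360 V.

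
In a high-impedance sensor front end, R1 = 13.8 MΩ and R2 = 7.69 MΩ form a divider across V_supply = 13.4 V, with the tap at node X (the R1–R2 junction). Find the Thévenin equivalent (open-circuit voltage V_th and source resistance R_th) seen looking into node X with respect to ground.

Open-circuit (no load on X): V_th = V_supply · R2/(R1 + R2) = 13.4 × 7.69/(13.80 + 7.69) = 4.795 V.
Looking into X with the source shorted: R_th = R1·R2/(R1+R2) = 13.80 × 7.69/21.49 = 4.938 MΩ.

V_th ≈ 4.80 V, R_th ≈ 4.94 MΩ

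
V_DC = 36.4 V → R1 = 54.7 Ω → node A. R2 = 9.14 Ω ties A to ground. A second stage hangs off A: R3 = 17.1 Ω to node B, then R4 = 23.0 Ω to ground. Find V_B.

The second stage (R3 + R4 = 40.10 Ω) loads node A in parallel with R2.
Effective lower resistance at A: R2 ‖ 40.10 = 7.443 Ω.
V_A = 36.4 × 7.443/(54.7 + 7.443) = 4.360 V.
Then the unloaded second divider: V_B = V_A × R4/(R3+R4) = 4.360 × 0.5736 = 2.501 V.

V_B ≈ 2.50 V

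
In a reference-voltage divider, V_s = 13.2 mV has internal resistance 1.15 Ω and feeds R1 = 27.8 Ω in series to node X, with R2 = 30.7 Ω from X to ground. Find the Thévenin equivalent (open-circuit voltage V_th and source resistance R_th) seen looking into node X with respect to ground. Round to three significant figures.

R1' = 1.15 + 27.8 = 28.95 Ω (source resistance + R1).
With X open, the divider is unloaded: V_th = 13.2 × 30.7/59.65 = 6.794 mV.
Looking into X with the source shorted: R_th = R1'·R2/(R1'+R2) = 28.95 × 30.7/59.65 = 14.90 Ω.

V_th ≈ 6.79 mV, R_th ≈ 14.9 Ω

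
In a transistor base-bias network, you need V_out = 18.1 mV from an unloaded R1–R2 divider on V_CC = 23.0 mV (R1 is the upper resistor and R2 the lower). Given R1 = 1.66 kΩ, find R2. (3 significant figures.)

Required fraction k = V_out/V_CC = 0.7870.
So R2 = R1 · V_out/(V_CC − V_out) = 1.66 × 18.1/(23.0 − 18.1) = 1.66 × 3.694 = 6.132 kΩ.

R2 ≈ 6.13 kΩ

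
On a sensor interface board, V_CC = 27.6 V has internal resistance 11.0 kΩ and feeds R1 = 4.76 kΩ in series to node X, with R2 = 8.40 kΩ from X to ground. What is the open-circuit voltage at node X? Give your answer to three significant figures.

R1' = 11.0 + 4.76 = 15.76 kΩ (source resistance + R1).
V_th is the unloaded tap voltage: V_CC · R2/(R1'+R2) = 27.6 × 0.3477 = 9.596 V.

V_th ≈ 9.60 V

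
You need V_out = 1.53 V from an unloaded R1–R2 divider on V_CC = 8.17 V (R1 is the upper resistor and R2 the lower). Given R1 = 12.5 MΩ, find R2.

Required fraction k = V_out/V_CC = 0.1873.
Rearranging, R2 = R1·k/(1−k) = 12.5 × 0.2304 = 2.880 MΩ.

R2 ≈ 2.88 MΩ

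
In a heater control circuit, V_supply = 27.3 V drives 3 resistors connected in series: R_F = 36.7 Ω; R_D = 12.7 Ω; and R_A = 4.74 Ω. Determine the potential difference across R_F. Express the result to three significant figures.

V ≈ 18.5 V

Total series resistance ΣR = 36.7 + 12.7 + 4.74 = 54.14 Ω.
V = V_supply · R/ΣR = 27.3 × 0.6779 = 18.51 V.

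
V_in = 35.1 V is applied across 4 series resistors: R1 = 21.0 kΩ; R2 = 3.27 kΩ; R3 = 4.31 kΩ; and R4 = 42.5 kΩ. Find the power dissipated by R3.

The common current is I = 35.1/71.08 = 0.4938 mA.
V(R3) = I·R = 2.128 V; P = V·I = 2.128 × 0.4938 = 1.051 mW.

P ≈ 1.05 mW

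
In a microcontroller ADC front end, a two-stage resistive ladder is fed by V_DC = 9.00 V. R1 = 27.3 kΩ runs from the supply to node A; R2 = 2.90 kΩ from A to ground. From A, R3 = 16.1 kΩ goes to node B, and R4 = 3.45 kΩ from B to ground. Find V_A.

Looking into the second stage from A: R3 + R4 = 19.55 kΩ appears in parallel with R2.
Effective lower resistance at A: R2 ‖ 19.55 = 2.525 kΩ.
So V_A = 9.00 × 0.08467 = 0.7621 V.

V_A ≈ 0.762 V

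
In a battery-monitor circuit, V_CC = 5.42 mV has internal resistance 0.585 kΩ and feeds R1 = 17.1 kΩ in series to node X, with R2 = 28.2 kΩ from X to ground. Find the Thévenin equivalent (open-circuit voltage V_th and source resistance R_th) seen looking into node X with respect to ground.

V_th ≈ 3.33 mV, R_th ≈ 10.9 kΩ

R1' = 0.585 + 17.1 = 17.69 kΩ (source resistance + R1).
Open-circuit (no load on X): V_th = V_CC · R2/(R1' + R2) = 5.42 × 28.2/(17.69 + 28.2) = 3.331 mV.
Zeroing V_CC shorts the top of R1' to ground, so R_th = R1' ‖ R2 = 10.87 kΩ.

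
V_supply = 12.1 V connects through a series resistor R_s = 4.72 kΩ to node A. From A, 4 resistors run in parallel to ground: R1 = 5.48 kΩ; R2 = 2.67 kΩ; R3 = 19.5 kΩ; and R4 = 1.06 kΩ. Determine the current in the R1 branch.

I ≈ 0.265 mA

Parallel bank: R_p = 1/(1/5.48 + 1/2.67 + 1/19.5 + 1/1.06) = 0.6445 kΩ.
Node voltage V_A = V_supply · R_p/(R_s + R_p) = 12.1 × 0.1201 = 1.454 V.
I(R1) = V_A / R1 = 1.454/5.48 = 0.2653 mA.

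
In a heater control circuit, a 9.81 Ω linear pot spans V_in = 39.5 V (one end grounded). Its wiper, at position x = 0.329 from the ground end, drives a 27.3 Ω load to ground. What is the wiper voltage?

The pot divides into 6.583 Ω above the wiper and 3.227 Ω below.
Lower segment in parallel with the load: 3.227 ‖ 27.3 = 2.886 Ω.
V_out = 39.5 × 2.886/(6.583 + 2.886) = 12.04 V.

V_out ≈ 12.0 V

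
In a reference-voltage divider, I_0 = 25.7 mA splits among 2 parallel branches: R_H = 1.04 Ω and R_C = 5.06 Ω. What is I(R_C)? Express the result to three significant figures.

I ≈ 4.38 mA

Two-branch current divider: I_k = I_0 · R_other/(R_1 + R_2).
So I = 25.7 × 1.04/6.100 = 4.382 mA.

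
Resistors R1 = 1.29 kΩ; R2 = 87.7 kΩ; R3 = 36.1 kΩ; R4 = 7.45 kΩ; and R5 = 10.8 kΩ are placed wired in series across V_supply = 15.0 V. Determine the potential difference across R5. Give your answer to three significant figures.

ΣR = 1.29 + 87.7 + 36.1 + 7.45 + 10.8 = 143.3 kΩ.
Voltage divider: V = V_supply · (10.80 / 143.3) = 15.0 × 0.07535 = 1.130 V.

V ≈ 1.13 V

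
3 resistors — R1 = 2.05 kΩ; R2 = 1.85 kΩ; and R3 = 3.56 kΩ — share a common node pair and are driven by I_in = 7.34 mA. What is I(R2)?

I ≈ 3.03 mA

Total conductance ΣG = 1/2.05 + 1/1.85 + 1/3.56 = 1.309 (units of 1/kΩ).
By the current-divider rule, I = I_in · G_k/ΣG = 7.34 × 0.4129 = 3.030 mA.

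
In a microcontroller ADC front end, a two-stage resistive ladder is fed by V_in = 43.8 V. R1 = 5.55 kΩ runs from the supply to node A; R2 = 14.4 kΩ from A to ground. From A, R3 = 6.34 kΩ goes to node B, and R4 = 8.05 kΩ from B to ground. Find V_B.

The second stage (R3 + R4 = 14.39 kΩ) loads node A in parallel with R2.
Effective lower resistance at A: R2 ‖ 14.39 = 7.197 kΩ.
First divider: V_A = V_in · 7.197/(5.55 + 7.197) = 24.73 V.
Then the unloaded second divider: V_B = V_A × R4/(R3+R4) = 24.73 × 0.5594 = 13.83 V.

V_B ≈ 13.8 V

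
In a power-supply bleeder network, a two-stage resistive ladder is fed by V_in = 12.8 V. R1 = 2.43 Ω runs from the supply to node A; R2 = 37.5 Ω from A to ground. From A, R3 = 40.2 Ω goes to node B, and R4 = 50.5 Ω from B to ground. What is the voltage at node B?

V_B ≈ 6.53 V

The second stage (R3 + R4 = 90.70 Ω) loads node A in parallel with R2.
Effective lower resistance at A: R2 ‖ 90.70 = 26.53 Ω.
V_A = 12.8 × 26.53/(2.43 + 26.53) = 11.73 V.
V_B = V_A × 0.5568 = 6.529 V.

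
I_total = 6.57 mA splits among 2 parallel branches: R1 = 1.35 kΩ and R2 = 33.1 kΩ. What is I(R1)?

Two-branch current divider: I_k = I_total · R_other/(R_1 + R_2).
So I = 6.57 × 33.1/34.45 = 6.313 mA.

I ≈ 6.31 mA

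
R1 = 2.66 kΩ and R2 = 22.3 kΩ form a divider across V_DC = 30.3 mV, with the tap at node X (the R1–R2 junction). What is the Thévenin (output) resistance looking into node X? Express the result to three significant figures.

R_th ≈ 2.38 kΩ

With V_DC suppressed (replaced by a short), R_th = R1 ‖ R2 = (2.660 × 22.3)/(2.660 + 22.3) = 2.377 kΩ.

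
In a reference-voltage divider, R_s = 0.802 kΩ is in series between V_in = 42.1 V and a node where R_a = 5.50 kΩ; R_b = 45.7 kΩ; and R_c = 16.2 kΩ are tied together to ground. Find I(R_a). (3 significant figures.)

Combine the parallel branches: R_p = (1/5.50 + 1/45.7 + 1/16.2)⁻¹ = 3.767 kΩ.
V_A = 42.1 × 3.767/4.569 = 34.71 V.
Branch current I = V_A/R_a = 34.71/5.50 = 6.311 mA.

I ≈ 6.31 mA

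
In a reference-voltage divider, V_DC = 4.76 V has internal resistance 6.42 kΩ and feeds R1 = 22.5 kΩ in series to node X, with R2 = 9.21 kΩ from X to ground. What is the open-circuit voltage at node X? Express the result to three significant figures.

R1' = 6.42 + 22.5 = 28.92 kΩ (source resistance + R1).
With X open, the divider is unloaded: V_th = 4.76 × 9.21/38.13 = 1.150 V.

V_th ≈ 1.15 V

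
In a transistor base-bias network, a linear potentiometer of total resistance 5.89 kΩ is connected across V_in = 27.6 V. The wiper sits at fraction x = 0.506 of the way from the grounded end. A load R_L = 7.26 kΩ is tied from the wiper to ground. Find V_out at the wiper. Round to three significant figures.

Lower segment x·R_p = 2.980 kΩ; upper segment (1−x)·R_p = 2.910 kΩ.
R_L loads the lower segment: effective lower R = 2.113 kΩ.
V_out = 27.6 × 2.113/(2.910 + 2.113) = 11.61 V.

V_out ≈ 11.6 V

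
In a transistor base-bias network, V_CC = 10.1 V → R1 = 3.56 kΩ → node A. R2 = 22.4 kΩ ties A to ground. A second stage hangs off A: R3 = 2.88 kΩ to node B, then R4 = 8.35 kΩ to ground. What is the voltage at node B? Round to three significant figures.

The second stage (R3 + R4 = 11.23 kΩ) loads node A in parallel with R2.
R2 ‖ (R3+R4) = 7.480 kΩ.
So V_A = 10.1 × 0.6775 = 6.843 V.
Then the unloaded second divider: V_B = V_A × R4/(R3+R4) = 6.843 × 0.7435 = 5.088 V.

V_B ≈ 5.09 V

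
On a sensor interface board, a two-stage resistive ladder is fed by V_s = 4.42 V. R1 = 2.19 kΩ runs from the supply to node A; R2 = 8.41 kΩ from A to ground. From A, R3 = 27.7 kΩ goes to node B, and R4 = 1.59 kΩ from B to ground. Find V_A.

V_A ≈ 3.31 V

Node A sees R2 in parallel with the series input of stage 2, R3 + R4 = 29.29 kΩ.
R2 ‖ (R3+R4) = 6.534 kΩ.
First divider: V_A = V_s · 6.534/(2.19 + 6.534) = 3.310 V.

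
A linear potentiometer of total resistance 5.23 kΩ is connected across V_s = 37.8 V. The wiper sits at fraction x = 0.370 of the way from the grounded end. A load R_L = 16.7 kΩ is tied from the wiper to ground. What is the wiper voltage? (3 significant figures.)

Split the track: R_lower = x·R_p = 1.935 kΩ, R_upper = (1−x)·R_p = 3.295 kΩ.
(x·R_p) ‖ R_L = 1.734 kΩ.
V_out = 37.8 × 1.734/(3.295 + 1.734) = 13.03 V.
(Unloaded: V_out = x·V_s = 14.0 V.)

V_out ≈ 13.0 V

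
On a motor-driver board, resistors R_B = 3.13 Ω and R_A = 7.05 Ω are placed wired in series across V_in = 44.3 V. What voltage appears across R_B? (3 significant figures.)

V ≈ 13.6 V

ΣR = 3.13 + 7.05 = 10.18 Ω.
By the voltage-divider rule, V = 44.3 × 3.130/10.18 = 13.62 V.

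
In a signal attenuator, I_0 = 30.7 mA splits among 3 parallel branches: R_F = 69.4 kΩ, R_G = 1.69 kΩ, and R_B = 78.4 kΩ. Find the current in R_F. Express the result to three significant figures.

Conductances: ΣG = 1/69.4 + 1/1.69 + 1/78.4 = 0.6189 (1/kΩ).
R_F takes the fraction G_k/ΣG = 0.01441/0.6189 = 0.02328, so I = 30.7 × 0.02328 = 0.7148 mA.

I ≈ 0.715 mA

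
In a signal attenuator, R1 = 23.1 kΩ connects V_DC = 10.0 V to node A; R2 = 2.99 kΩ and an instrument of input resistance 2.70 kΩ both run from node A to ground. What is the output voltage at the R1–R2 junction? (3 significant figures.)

The load sits in parallel with R2, giving an effective lower resistance R2' = R2·R_L/(R2+R_L) = 1.419 kΩ.
Then V_out = V_DC · R2'/(R1 + R2') = 10.0 × 1.419/24.52 = 0.5787 V.
(Unloaded it would be 1.15 V; the load pulls it down.)

V_out ≈ 0.579 V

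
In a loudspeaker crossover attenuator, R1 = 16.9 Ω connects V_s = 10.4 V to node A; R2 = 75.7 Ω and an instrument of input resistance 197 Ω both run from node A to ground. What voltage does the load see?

First combine the lower leg with the load: R2 ‖ R_L = 54.69 Ω.
Now apply the divider: V_out = 10.4 × 0.7639 = 7.945 V.
(Unloaded it would be 8.50 V; the load pulls it down.)

V_out ≈ 7.94 V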